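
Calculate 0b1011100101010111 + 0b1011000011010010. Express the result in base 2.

0b10110101000101001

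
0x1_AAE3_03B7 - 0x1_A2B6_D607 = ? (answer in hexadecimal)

0x82C2DB0

Subtract column by column in base 16:
  7-7 → 0
  B-0 → B
  3-6 → D (borrow)
  0-D-1 → 2 (borrow)
  3-6-1 → C (borrow)
  E-B-1 → 2
  A-2 → 8
  A-A → 0
  1-1 → 0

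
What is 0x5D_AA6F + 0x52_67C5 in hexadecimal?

Add column by column in base 16, right to left:
  F+5 = 4 carry 1
  6+C+1 = 3 carry 1
  A+7+1 = 2 carry 1
  A+6+1 = 1 carry 1
  D+2+1 = 0 carry 1
  5+5+1 = B

0xB01234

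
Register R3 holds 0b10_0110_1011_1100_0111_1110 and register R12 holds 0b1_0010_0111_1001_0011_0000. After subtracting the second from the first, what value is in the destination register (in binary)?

0b101000100001101001110

Subtract column by column in base 2:
  0-0 → 0
  1-0 → 1
  1-0 → 1
  1-0 → 1
  1-1 → 0
  1-1 → 0
  1-0 → 1
  0-0 → 0
  0-1 → 1 (borrow)
  0-0-1 → 1 (borrow)
  1-0-1 → 0
  1-1 → 0
  1-1 → 0
  1-1 → 0
  0-1 → 1 (borrow)
  1-0-1 → 0
  0-0 → 0
  1-1 → 0
  1-0 → 1
  0-0 → 0
  0-1 → 1 (borrow)
  1-0-1 → 0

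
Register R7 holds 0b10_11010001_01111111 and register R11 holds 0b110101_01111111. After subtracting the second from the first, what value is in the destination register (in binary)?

Subtract column by column in base 2:
  1-1 → 0
  1-1 → 0
  1-1 → 0
  1-1 → 0
  1-1 → 0
  1-1 → 0
  1-1 → 0
  0-0 → 0
  1-1 → 0
  0-0 → 0
  0-1 → 1 (borrow)
  0-0-1 → 1 (borrow)
  1-1-1 → 1 (borrow)
  0-1-1 → 0 (borrow)
  1-0-1 → 0
  1-0 → 1
  0-0 → 0
  1-0 → 1

0b101001110000000000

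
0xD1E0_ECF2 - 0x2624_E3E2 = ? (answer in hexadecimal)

Subtract column by column in base 16:
  2-2 → 0
  F-E → 1
  C-3 → 9
  E-E → 0
  0-4 → C (borrow)
  E-2-1 → B
  1-6 → B (borrow)
  D-2-1 → A

0xABBC0910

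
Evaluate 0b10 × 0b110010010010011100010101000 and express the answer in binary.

0b1100100100100111000101010000

Multiply each base-2 digit by 2, carrying:
  0×2 = 0 → write 0
  0×2 = 0 → write 0
  0×2 = 0 → write 0
  1×2 = 2 → write 0 carry 1
  0×2+1 = 1 → write 1
  1×2 = 2 → write 0 carry 1
  0×2+1 = 1 → write 1
  1×2 = 2 → write 0 carry 1
  0×2+1 = 1 → write 1
  0×2 = 0 → write 0
  0×2 = 0 → write 0
  1×2 = 2 → write 0 carry 1
  1×2+1 = 3 → write 1 carry 1
  1×2+1 = 3 → write 1 carry 1
  0×2+1 = 1 → write 1
  0×2 = 0 → write 0
  1×2 = 2 → write 0 carry 1
  0×2+1 = 1 → write 1
  0×2 = 0 → write 0
  1×2 = 2 → write 0 carry 1
  0×2+1 = 1 → write 1
  0×2 = 0 → write 0
  1×2 = 2 → write 0 carry 1
  0×2+1 = 1 → write 1
  0×2 = 0 → write 0
  1×2 = 2 → write 0 carry 1
  1×2+1 = 3 → write 1 carry 1
  remaining carry: 1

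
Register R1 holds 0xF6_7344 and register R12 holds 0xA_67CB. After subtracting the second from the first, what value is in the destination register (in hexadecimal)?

Subtract column by column in base 16:
  4-B → 9 (borrow)
  4-C-1 → 7 (borrow)
  3-7-1 → B (borrow)
  7-6-1 → 0
  6-A → C (borrow)
  F-0-1 → E

0xEC0B79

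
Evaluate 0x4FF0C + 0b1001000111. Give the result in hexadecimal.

0b1001000111 = 0x247 in hexadecimal.
Add column by column in base 16, right to left:
  C+7 = 3 carry 1
  0+4+1 = 5
  F+2 = 1 carry 1
  F+0+1 = 0 carry 1
  4+0+1 = 5

0x50153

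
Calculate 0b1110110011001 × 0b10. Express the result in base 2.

Multiply each base-2 digit by 2, carrying:
  1×2 = 2 → write 0 carry 1
  0×2+1 = 1 → write 1
  0×2 = 0 → write 0
  1×2 = 2 → write 0 carry 1
  1×2+1 = 3 → write 1 carry 1
  0×2+1 = 1 → write 1
  0×2 = 0 → write 0
  1×2 = 2 → write 0 carry 1
  1×2+1 = 3 → write 1 carry 1
  0×2+1 = 1 → write 1
  1×2 = 2 → write 0 carry 1
  1×2+1 = 3 → write 1 carry 1
  1×2+1 = 3 → write 1 carry 1
  remaining carry: 1

0b11101100110010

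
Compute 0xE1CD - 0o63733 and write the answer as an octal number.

0xE1CD = 0o160715 in octal.
Subtract column by column in base 8:
  5-3 → 2
  1-3 → 6 (borrow)
  7-7-1 → 7 (borrow)
  0-3-1 → 4 (borrow)
  6-6-1 → 7 (borrow)
  1-0-1 → 0

0o74762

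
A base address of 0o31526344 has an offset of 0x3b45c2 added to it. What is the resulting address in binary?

0b101000011111001010100110

0o31526344 = 0b11001101010110011100100 in binary.
0x3b45c2 = 0b1110110100010111000010 in binary.
Add column by column in base 2, right to left:
  0+0 = 0
  0+1 = 1
  1+0 = 1
  0+0 = 0
  0+0 = 0
  1+0 = 1
  1+1 = 0 carry 1
  1+1+1 = 1 carry 1
  0+1+1 = 0 carry 1
  0+0+1 = 1
  1+1 = 0 carry 1
  1+0+1 = 0 carry 1
  0+0+1 = 1
  1+0 = 1
  0+1 = 1
  1+0 = 1
  0+1 = 1
  1+1 = 0 carry 1
  1+0+1 = 0 carry 1
  0+1+1 = 0 carry 1
  0+1+1 = 0 carry 1
  1+1+1 = 1 carry 1
  1+0+1 = 0 carry 1
  final carry 1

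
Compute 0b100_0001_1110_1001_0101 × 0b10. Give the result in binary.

Multiply each base-2 digit by 2, carrying:
  1×2 = 2 → write 0 carry 1
  0×2+1 = 1 → write 1
  1×2 = 2 → write 0 carry 1
  0×2+1 = 1 → write 1
  1×2 = 2 → write 0 carry 1
  0×2+1 = 1 → write 1
  0×2 = 0 → write 0
  1×2 = 2 → write 0 carry 1
  0×2+1 = 1 → write 1
  1×2 = 2 → write 0 carry 1
  1×2+1 = 3 → write 1 carry 1
  1×2+1 = 3 → write 1 carry 1
  1×2+1 = 3 → write 1 carry 1
  0×2+1 = 1 → write 1
  0×2 = 0 → write 0
  0×2 = 0 → write 0
  0×2 = 0 → write 0
  0×2 = 0 → write 0
  1×2 = 2 → write 0 carry 1
  remaining carry: 1

0b10000011110100101010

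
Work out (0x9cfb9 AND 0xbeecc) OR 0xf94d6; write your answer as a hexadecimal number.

0xfdede

0x9cfb9 AND 0xbeecc = 0x9ce88.
Then OR with 0xf94d6.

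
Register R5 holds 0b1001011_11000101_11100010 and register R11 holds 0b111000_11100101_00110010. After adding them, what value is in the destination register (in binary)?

0b100001001010101100010100

Add column by column in base 2, right to left:
  0+0 = 0
  1+1 = 0 carry 1
  0+0+1 = 1
  0+0 = 0
  0+1 = 1
  1+1 = 0 carry 1
  1+0+1 = 0 carry 1
  1+0+1 = 0 carry 1
  1+1+1 = 1 carry 1
  0+0+1 = 1
  1+1 = 0 carry 1
  0+0+1 = 1
  0+0 = 0
  0+1 = 1
  1+1 = 0 carry 1
  1+1+1 = 1 carry 1
  1+0+1 = 0 carry 1
  1+0+1 = 0 carry 1
  0+0+1 = 1
  1+1 = 0 carry 1
  0+1+1 = 0 carry 1
  0+1+1 = 0 carry 1
  1+0+1 = 0 carry 1
  final carry 1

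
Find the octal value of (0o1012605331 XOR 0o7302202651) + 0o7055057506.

First 0o1012605331 XOR 0o7302202651 = 0o6310407560.
Add column by column in base 8, right to left:
  0+6 = 6
  6+0 = 6
  5+5 = 2 carry 1
  7+7+1 = 7 carry 1
  0+5+1 = 6
  4+0 = 4
  0+5 = 5
  1+5 = 6
  3+0 = 3
  6+7 = 5 carry 1
  final carry 1

0o15365467266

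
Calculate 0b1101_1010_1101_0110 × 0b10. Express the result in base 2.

Multiply each base-2 digit by 2, carrying:
  0×2 = 0 → write 0
  1×2 = 2 → write 0 carry 1
  1×2+1 = 3 → write 1 carry 1
  0×2+1 = 1 → write 1
  1×2 = 2 → write 0 carry 1
  0×2+1 = 1 → write 1
  1×2 = 2 → write 0 carry 1
  1×2+1 = 3 → write 1 carry 1
  0×2+1 = 1 → write 1
  1×2 = 2 → write 0 carry 1
  0×2+1 = 1 → write 1
  1×2 = 2 → write 0 carry 1
  1×2+1 = 3 → write 1 carry 1
  0×2+1 = 1 → write 1
  1×2 = 2 → write 0 carry 1
  1×2+1 = 3 → write 1 carry 1
  remaining carry: 1

0b11011010110101100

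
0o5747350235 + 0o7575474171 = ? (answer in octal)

0o15545044426

Add column by column in base 8, right to left:
  5+1 = 6
  3+7 = 2 carry 1
  2+1+1 = 4
  0+4 = 4
  5+7 = 4 carry 1
  3+4+1 = 0 carry 1
  7+5+1 = 5 carry 1
  4+7+1 = 4 carry 1
  7+5+1 = 5 carry 1
  5+7+1 = 5 carry 1
  final carry 1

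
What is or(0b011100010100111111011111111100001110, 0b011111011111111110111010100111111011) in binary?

OR bit by bit (1 where either bit is 1):
  011100010100111111011111111100001110
| 011111011111111110111010100111111011
= 011111011111111111111111111111111111

0b011111011111111111111111111111111111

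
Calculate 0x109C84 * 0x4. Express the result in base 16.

0x427210

Multiply each base-16 digit by 4, carrying:
  4×4 = 16 → write 0 carry 1
  8×4+1 = 33 → write 1 carry 2
  C×4+2 = 50 → write 2 carry 3
  9×4+3 = 39 → write 7 carry 2
  0×4+2 = 2 → write 2
  1×4 = 4 → write 4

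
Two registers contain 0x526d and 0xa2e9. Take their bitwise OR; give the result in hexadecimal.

0xf2ed

OR each hex digit independently (no carries):
  5|a=f, 2|2=2, 6|e=e, d|9=d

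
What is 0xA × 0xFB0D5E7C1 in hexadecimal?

Multiply each base-16 digit by 10, carrying:
  1×10 = 10 → write A
  C×10 = 120 → write 8 carry 7
  7×10+7 = 77 → write D carry 4
  E×10+4 = 144 → write 0 carry 9
  5×10+9 = 59 → write B carry 3
  D×10+3 = 133 → write 5 carry 8
  0×10+8 = 8 → write 8
  B×10 = 110 → write E carry 6
  F×10+6 = 156 → write C carry 9
  remaining carry: 9

0x9CE85B0D8A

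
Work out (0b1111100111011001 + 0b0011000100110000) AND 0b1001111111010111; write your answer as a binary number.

Add column by column in base 2, right to left:
  1+0 = 1
  0+0 = 0
  0+0 = 0
  1+0 = 1
  1+1 = 0 carry 1
  0+1+1 = 0 carry 1
  1+0+1 = 0 carry 1
  1+0+1 = 0 carry 1
  1+1+1 = 1 carry 1
  0+0+1 = 1
  0+0 = 0
  1+0 = 1
  1+1 = 0 carry 1
  1+1+1 = 1 carry 1
  1+0+1 = 0 carry 1
  1+0+1 = 0 carry 1
  final carry 1
Sum = 0b10010101100001001; now AND with 0b1001111111010111:
  10010101100001001
& 01001111111010111
= 00000101100000001

0b101100000001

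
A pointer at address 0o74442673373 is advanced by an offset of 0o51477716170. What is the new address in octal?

Add column by column in base 8, right to left:
  3+0 = 3
  7+7 = 6 carry 1
  3+1+1 = 5
  3+6 = 1 carry 1
  7+1+1 = 1 carry 1
  6+7+1 = 6 carry 1
  2+7+1 = 2 carry 1
  4+7+1 = 4 carry 1
  4+4+1 = 1 carry 1
  4+1+1 = 6
  7+5 = 4 carry 1
  final carry 1

0o146142611563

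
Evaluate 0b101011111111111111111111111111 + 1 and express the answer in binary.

0b101100000000000000000000000000

The trailing 26 digits are 1 (max in base 2), so adding 1 cascades: they roll to 0 and the next digit up increments.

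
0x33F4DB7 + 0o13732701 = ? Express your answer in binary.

0b11011011110000001101111000

0x33F4DB7 = 0b11001111110100110110110111 in binary.
0o13732701 = 0b1011111011010111000001 in binary.
Add column by column in base 2, right to left:
  1+1 = 0 carry 1
  1+0+1 = 0 carry 1
  1+0+1 = 0 carry 1
  0+0+1 = 1
  1+0 = 1
  1+0 = 1
  0+1 = 1
  1+1 = 0 carry 1
  1+1+1 = 1 carry 1
  0+0+1 = 1
  1+1 = 0 carry 1
  1+0+1 = 0 carry 1
  0+1+1 = 0 carry 1
  0+1+1 = 0 carry 1
  1+0+1 = 0 carry 1
  0+1+1 = 0 carry 1
  1+1+1 = 1 carry 1
  1+1+1 = 1 carry 1
  1+1+1 = 1 carry 1
  1+1+1 = 1 carry 1
  1+0+1 = 0 carry 1
  1+1+1 = 1 carry 1
  0+0+1 = 1
  0+0 = 0
  1+0 = 1
  1+0 = 1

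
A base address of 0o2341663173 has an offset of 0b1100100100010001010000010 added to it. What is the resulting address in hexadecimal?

0o2341663173 = 0x1387667B in hexadecimal.
0b1100100100010001010000010 = 0x1922282 in hexadecimal.
Add column by column in base 16, right to left:
  B+2 = D
  7+8 = F
  6+2 = 8
  6+2 = 8
  7+2 = 9
  8+9 = 1 carry 1
  3+1+1 = 5
  1+0 = 1

0x151988FD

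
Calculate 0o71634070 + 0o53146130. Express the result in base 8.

Add column by column in base 8, right to left:
  0+0 = 0
  7+3 = 2 carry 1
  0+1+1 = 2
  4+6 = 2 carry 1
  3+4+1 = 0 carry 1
  6+1+1 = 0 carry 1
  1+3+1 = 5
  7+5 = 4 carry 1
  final carry 1

0o145002220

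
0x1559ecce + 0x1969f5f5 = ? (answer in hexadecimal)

0x2ec3e2c3

Add column by column in base 16, right to left:
  e+5 = 3 carry 1
  c+f+1 = c carry 1
  c+5+1 = 2 carry 1
  e+f+1 = e carry 1
  9+9+1 = 3 carry 1
  5+6+1 = c
  5+9 = e
  1+1 = 2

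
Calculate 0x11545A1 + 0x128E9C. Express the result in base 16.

0x127D43D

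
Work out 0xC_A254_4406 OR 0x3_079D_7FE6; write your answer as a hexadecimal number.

0xFA7DD7FE6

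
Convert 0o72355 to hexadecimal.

0x74ed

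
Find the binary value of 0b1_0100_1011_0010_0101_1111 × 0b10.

0b1010010110010010111110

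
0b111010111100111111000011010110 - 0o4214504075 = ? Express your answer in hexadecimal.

0b111010111100111111000011010110 = 0x3AF3F0D6 in hexadecimal.
0o4214504075 = 0x2232883D in hexadecimal.
Subtract column by column in base 16:
  6-D → 9 (borrow)
  D-3-1 → 9
  0-8 → 8 (borrow)
  F-8-1 → 6
  3-2 → 1
  F-3 → C
  A-2 → 8
  3-2 → 1

0x18C16899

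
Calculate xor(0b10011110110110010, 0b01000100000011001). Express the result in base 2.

0b11011010110101011

XOR bit by bit (1 where the bits differ):
  10011110110110010
^ 01000100000011001
= 11011010110101011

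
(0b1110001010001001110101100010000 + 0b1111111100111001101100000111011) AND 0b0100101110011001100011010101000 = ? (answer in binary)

0b100000110000001100001000001000

Add column by column in base 2, right to left:
  0+1 = 1
  0+1 = 1
  0+0 = 0
  0+1 = 1
  1+1 = 0 carry 1
  0+1+1 = 0 carry 1
  0+0+1 = 1
  0+0 = 0
  1+0 = 1
  1+0 = 1
  0+0 = 0
  1+1 = 0 carry 1
  0+1+1 = 0 carry 1
  1+0+1 = 0 carry 1
  1+1+1 = 1 carry 1
  1+1+1 = 1 carry 1
  0+0+1 = 1
  0+0 = 0
  1+1 = 0 carry 1
  0+1+1 = 0 carry 1
  0+1+1 = 0 carry 1
  0+0+1 = 1
  1+0 = 1
  0+1 = 1
  1+1 = 0 carry 1
  0+1+1 = 0 carry 1
  0+1+1 = 0 carry 1
  0+1+1 = 0 carry 1
  1+1+1 = 1 carry 1
  1+1+1 = 1 carry 1
  1+1+1 = 1 carry 1
  final carry 1
Sum = 0b11110000111000011100001101001011; now AND with 0b0100101110011001100011010101000:
  11110000111000011100001101001011
& 00100101110011001100011010101000
= 00100000110000001100001000001000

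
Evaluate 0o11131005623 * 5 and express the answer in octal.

Multiply each base-8 digit by 5, carrying:
  3×5 = 15 → write 7 carry 1
  2×5+1 = 11 → write 3 carry 1
  6×5+1 = 31 → write 7 carry 3
  5×5+3 = 28 → write 4 carry 3
  0×5+3 = 3 → write 3
  0×5 = 0 → write 0
  1×5 = 5 → write 5
  3×5 = 15 → write 7 carry 1
  1×5+1 = 6 → write 6
  1×5 = 5 → write 5
  1×5 = 5 → write 5

0o55675034737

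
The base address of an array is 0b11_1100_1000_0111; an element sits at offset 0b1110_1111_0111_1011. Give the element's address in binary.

0b10010110000000010

Add column by column in base 2, right to left:
  1+1 = 0 carry 1
  1+1+1 = 1 carry 1
  1+0+1 = 0 carry 1
  0+1+1 = 0 carry 1
  0+1+1 = 0 carry 1
  0+1+1 = 0 carry 1
  0+1+1 = 0 carry 1
  1+0+1 = 0 carry 1
  0+1+1 = 0 carry 1
  0+1+1 = 0 carry 1
  1+1+1 = 1 carry 1
  1+1+1 = 1 carry 1
  1+0+1 = 0 carry 1
  1+1+1 = 1 carry 1
  0+1+1 = 0 carry 1
  0+1+1 = 0 carry 1
  final carry 1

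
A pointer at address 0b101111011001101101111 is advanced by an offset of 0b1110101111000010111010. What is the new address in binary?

Add column by column in base 2, right to left:
  1+0 = 1
  1+1 = 0 carry 1
  1+0+1 = 0 carry 1
  1+1+1 = 1 carry 1
  0+1+1 = 0 carry 1
  1+1+1 = 1 carry 1
  1+0+1 = 0 carry 1
  0+1+1 = 0 carry 1
  1+0+1 = 0 carry 1
  1+0+1 = 0 carry 1
  0+0+1 = 1
  0+0 = 0
  1+1 = 0 carry 1
  1+1+1 = 1 carry 1
  0+1+1 = 0 carry 1
  1+1+1 = 1 carry 1
  1+0+1 = 0 carry 1
  1+1+1 = 1 carry 1
  1+0+1 = 0 carry 1
  0+1+1 = 0 carry 1
  1+1+1 = 1 carry 1
  0+1+1 = 0 carry 1
  final carry 1

0b10100101010010000101001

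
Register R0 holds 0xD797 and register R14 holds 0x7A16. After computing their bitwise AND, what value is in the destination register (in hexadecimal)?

0x5216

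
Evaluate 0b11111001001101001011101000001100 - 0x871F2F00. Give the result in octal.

0b11111001001101001011101000001100 = 0o37115135014 in octal.
0x871F2F00 = 0o20707627400 in octal.
Subtract column by column in base 8:
  4-0 → 4
  1-0 → 1
  0-4 → 4 (borrow)
  5-7-1 → 5 (borrow)
  3-2-1 → 0
  1-6 → 3 (borrow)
  5-7-1 → 5 (borrow)
  1-0-1 → 0
  1-7 → 2 (borrow)
  7-0-1 → 6
  3-2 → 1

0o16205305414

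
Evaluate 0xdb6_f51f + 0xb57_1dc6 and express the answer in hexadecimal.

Add column by column in base 16, right to left:
  f+6 = 5 carry 1
  1+c+1 = e
  5+d = 2 carry 1
  f+1+1 = 1 carry 1
  6+7+1 = e
  b+5 = 0 carry 1
  d+b+1 = 9 carry 1
  final carry 1

0x190e12e5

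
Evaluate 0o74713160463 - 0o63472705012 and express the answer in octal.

Subtract column by column in base 8:
  3-2 → 1
  6-1 → 5
  4-0 → 4
  0-5 → 3 (borrow)
  6-0-1 → 5
  1-7 → 2 (borrow)
  3-2-1 → 0
  1-7 → 2 (borrow)
  7-4-1 → 2
  4-3 → 1
  7-6 → 1

0o11220253451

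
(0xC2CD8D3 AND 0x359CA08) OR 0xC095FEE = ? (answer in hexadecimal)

0xC2CD8D3 AND 0x359CA08 = 0x008C800.
Then OR with 0xC095FEE.

0xC09DFEE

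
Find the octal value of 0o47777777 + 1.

0o50000000

The trailing 7 digits are 7 (max in base 8), so adding 1 cascades: they roll to 0 and the next digit up increments.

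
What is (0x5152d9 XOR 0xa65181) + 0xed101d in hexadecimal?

0x1e41375

First 0x5152d9 XOR 0xa65181 = 0xf70358.
Add column by column in base 16, right to left:
  8+d = 5 carry 1
  5+1+1 = 7
  3+0 = 3
  0+1 = 1
  7+d = 4 carry 1
  f+e+1 = e carry 1
  final carry 1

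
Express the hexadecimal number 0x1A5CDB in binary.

0b110100101110011011011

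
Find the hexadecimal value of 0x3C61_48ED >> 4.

0x3C6148E

Shifting right by 4 bits = 1 hex digit: drop the last 1.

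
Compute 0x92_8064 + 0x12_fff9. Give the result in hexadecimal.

0xa5805d

Add column by column in base 16, right to left:
  4+9 = d
  6+f = 5 carry 1
  0+f+1 = 0 carry 1
  8+f+1 = 8 carry 1
  2+2+1 = 5
  9+1 = a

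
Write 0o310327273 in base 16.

0x321AEBB

Each octal digit is 3 bits: 3=011 1=001 0=000 3=011 2=010 7=111 2=010 7=111 3=011.
Group the bits into nibbles: 0011 0010 0001 1010 1110 1011 1011 → 321AEBB.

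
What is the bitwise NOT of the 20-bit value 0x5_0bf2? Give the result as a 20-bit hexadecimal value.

0xaf40d

Each hex digit d becomes f−d:
  5→a, 0→f, b→4, f→0, 2→d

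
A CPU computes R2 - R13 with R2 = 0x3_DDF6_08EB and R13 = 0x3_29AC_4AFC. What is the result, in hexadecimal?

Subtract column by column in base 16:
  B-C → F (borrow)
  E-F-1 → E (borrow)
  8-A-1 → D (borrow)
  0-4-1 → B (borrow)
  6-C-1 → 9 (borrow)
  F-A-1 → 4
  D-9 → 4
  D-2 → B
  3-3 → 0

0xB449BDEF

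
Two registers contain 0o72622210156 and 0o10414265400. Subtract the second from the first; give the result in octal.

Subtract column by column in base 8:
  6-0 → 6
  5-0 → 5
  1-4 → 5 (borrow)
  0-5-1 → 2 (borrow)
  1-6-1 → 2 (borrow)
  2-2-1 → 7 (borrow)
  2-4-1 → 5 (borrow)
  2-1-1 → 0
  6-4 → 2
  2-0 → 2
  7-1 → 6

0o62205722556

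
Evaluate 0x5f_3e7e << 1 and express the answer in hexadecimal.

0xbe7cfc

1 bits is not a whole number of base-16 digits; in binary: 10111110011111001111110 << 1 = 101111100111110011111100.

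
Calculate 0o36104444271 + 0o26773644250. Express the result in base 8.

0o65100310541

Add column by column in base 8, right to left:
  1+0 = 1
  7+5 = 4 carry 1
  2+2+1 = 5
  4+4 = 0 carry 1
  4+4+1 = 1 carry 1
  4+6+1 = 3 carry 1
  4+3+1 = 0 carry 1
  0+7+1 = 0 carry 1
  1+7+1 = 1 carry 1
  6+6+1 = 5 carry 1
  3+2+1 = 6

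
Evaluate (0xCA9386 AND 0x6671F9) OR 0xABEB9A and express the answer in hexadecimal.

0xEBFB9A

0xCA9386 AND 0x6671F9 = 0x421180.
Then OR with 0xABEB9A.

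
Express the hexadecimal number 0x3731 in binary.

Expand each hex digit to 4 bits: 3=0011 7=0111 3=0011 1=0001.

0b11011100110001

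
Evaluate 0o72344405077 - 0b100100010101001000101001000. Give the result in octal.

0b100100010101001000101001000 = 0o442510510 in octal.
Subtract column by column in base 8:
  7-0 → 7
  7-1 → 6
  0-5 → 3 (borrow)
  5-0-1 → 4
  0-1 → 7 (borrow)
  4-5-1 → 6 (borrow)
  4-2-1 → 1
  4-4 → 0
  3-4 → 7 (borrow)
  2-0-1 → 1
  7-0 → 7

0o71701674367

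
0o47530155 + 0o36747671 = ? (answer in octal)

0o106500046

Add column by column in base 8, right to left:
  5+1 = 6
  5+7 = 4 carry 1
  1+6+1 = 0 carry 1
  0+7+1 = 0 carry 1
  3+4+1 = 0 carry 1
  5+7+1 = 5 carry 1
  7+6+1 = 6 carry 1
  4+3+1 = 0 carry 1
  final carry 1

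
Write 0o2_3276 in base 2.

Each octal digit is 3 bits: 2=010 3=011 2=010 7=111 6=110.

0b10011010111110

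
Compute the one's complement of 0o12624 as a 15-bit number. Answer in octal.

Each oct digit d becomes 7−d:
  1→6, 2→5, 6→1, 2→5, 4→3

0o65153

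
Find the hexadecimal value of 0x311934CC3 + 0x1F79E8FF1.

0x50931DCB4

Add column by column in base 16, right to left:
  3+1 = 4
  C+F = B carry 1
  C+F+1 = C carry 1
  4+8+1 = D
  3+E = 1 carry 1
  9+9+1 = 3 carry 1
  1+7+1 = 9
  1+F = 0 carry 1
  3+1+1 = 5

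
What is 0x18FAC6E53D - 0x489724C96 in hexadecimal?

0x14715498A7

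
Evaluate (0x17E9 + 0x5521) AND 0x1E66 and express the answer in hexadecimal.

0xC02

Add column by column in base 16, right to left:
  9+1 = A
  E+2 = 0 carry 1
  7+5+1 = D
  1+5 = 6
Sum = 0x6D0A; now AND with 0x1E66:
  6&1=0, D&E=C, 0&6=0, A&6=2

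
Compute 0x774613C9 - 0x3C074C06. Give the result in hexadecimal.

0x3B3EC7C3

Subtract column by column in base 16:
  9-6 → 3
  C-0 → C
  3-C → 7 (borrow)
  1-4-1 → C (borrow)
  6-7-1 → E (borrow)
  4-0-1 → 3
  7-C → B (borrow)
  7-3-1 → 3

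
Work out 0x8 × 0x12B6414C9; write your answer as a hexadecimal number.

0x95B20A648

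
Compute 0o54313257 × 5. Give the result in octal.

0o335770553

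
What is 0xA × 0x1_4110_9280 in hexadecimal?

0xC8AA5B900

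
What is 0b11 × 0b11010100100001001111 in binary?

0b1001111101100011101101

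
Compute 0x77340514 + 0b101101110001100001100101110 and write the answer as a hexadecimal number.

0x7cecc842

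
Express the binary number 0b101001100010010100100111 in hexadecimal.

Group the bits into nibbles: 1010 0110 0010 0101 0010 0111 → A62527.

0xA62527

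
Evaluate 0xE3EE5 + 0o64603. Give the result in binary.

0b11101010100001101000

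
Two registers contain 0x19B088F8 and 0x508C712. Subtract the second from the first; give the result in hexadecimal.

Subtract column by column in base 16:
  8-2 → 6
  F-1 → E
  8-7 → 1
  8-C → C (borrow)
  0-8-1 → 7 (borrow)
  B-0-1 → A
  9-5 → 4
  1-0 → 1

0x14A7C1E6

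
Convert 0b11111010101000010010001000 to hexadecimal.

Group the bits into nibbles: 0011 1110 1010 1000 0100 1000 1000 → 3EA8488.

0x3EA8488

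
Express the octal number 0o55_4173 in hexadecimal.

Each octal digit is 3 bits: 5=101 5=101 4=100 1=001 7=111 3=011.
Group the bits into nibbles: 0010 1101 1000 0111 1011 → 2d87b.

0x2d87b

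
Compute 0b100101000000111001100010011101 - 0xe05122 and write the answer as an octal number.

0o4410643573

0b100101000000111001100010011101 = 0o4500714235 in octal.
0xe05122 = 0o70050442 in octal.
Subtract column by column in base 8:
  5-2 → 3
  3-4 → 7 (borrow)
  2-4-1 → 5 (borrow)
  4-0-1 → 3
  1-5 → 4 (borrow)
  7-0-1 → 6
  0-0 → 0
  0-7 → 1 (borrow)
  5-0-1 → 4
  4-0 → 4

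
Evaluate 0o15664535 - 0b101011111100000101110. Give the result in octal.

0b101011111100000101110 = 0o5374056 in octal.
Subtract column by column in base 8:
  5-6 → 7 (borrow)
  3-5-1 → 5 (borrow)
  5-0-1 → 4
  4-4 → 0
  6-7 → 7 (borrow)
  6-3-1 → 2
  5-5 → 0
  1-0 → 1

0o10270457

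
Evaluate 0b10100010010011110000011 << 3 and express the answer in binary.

0b10100010010011110000011000

Left shift by 3: append 3 zero bits.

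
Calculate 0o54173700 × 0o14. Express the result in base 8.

Multiply each base-8 digit by 12, carrying:
  0×12 = 0 → write 0
  0×12 = 0 → write 0
  7×12 = 84 → write 4 carry 10
  3×12+10 = 46 → write 6 carry 5
  7×12+5 = 89 → write 1 carry 11
  1×12+11 = 23 → write 7 carry 2
  4×12+2 = 50 → write 2 carry 6
  5×12+6 = 66 → write 2 carry 8
  remaining carry: 10

0o1022716400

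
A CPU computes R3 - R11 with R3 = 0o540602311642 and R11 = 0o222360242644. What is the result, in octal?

0o316222046776

Subtract column by column in base 8:
  2-4 → 6 (borrow)
  4-4-1 → 7 (borrow)
  6-6-1 → 7 (borrow)
  1-2-1 → 6 (borrow)
  1-4-1 → 4 (borrow)
  3-2-1 → 0
  2-0 → 2
  0-6 → 2 (borrow)
  6-3-1 → 2
  0-2 → 6 (borrow)
  4-2-1 → 1
  5-2 → 3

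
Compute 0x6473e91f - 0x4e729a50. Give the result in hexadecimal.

Subtract column by column in base 16:
  f-0 → f
  1-5 → c (borrow)
  9-a-1 → e (borrow)
  e-9-1 → 4
  3-2 → 1
  7-7 → 0
  4-e → 6 (borrow)
  6-4-1 → 1

0x16014ecf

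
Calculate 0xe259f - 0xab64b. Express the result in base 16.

0x36f54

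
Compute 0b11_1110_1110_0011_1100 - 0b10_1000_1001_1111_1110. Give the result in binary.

0b10110010000111110

Subtract column by column in base 2:
  0-0 → 0
  0-1 → 1 (borrow)
  1-1-1 → 1 (borrow)
  1-1-1 → 1 (borrow)
  1-1-1 → 1 (borrow)
  1-1-1 → 1 (borrow)
  0-1-1 → 0 (borrow)
  0-1-1 → 0 (borrow)
  0-1-1 → 0 (borrow)
  1-0-1 → 0
  1-0 → 1
  1-1 → 0
  0-0 → 0
  1-0 → 1
  1-0 → 1
  1-1 → 0
  1-0 → 1
  1-1 → 0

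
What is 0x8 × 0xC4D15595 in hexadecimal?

0x6268AACA8

Multiply each base-16 digit by 8, carrying:
  5×8 = 40 → write 8 carry 2
  9×8+2 = 74 → write A carry 4
  5×8+4 = 44 → write C carry 2
  5×8+2 = 42 → write A carry 2
  1×8+2 = 10 → write A
  D×8 = 104 → write 8 carry 6
  4×8+6 = 38 → write 6 carry 2
  C×8+2 = 98 → write 2 carry 6
  remaining carry: 6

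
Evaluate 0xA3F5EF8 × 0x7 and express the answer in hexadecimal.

0x47BB98C8

Multiply each base-16 digit by 7, carrying:
  8×7 = 56 → write 8 carry 3
  F×7+3 = 108 → write C carry 6
  E×7+6 = 104 → write 8 carry 6
  5×7+6 = 41 → write 9 carry 2
  F×7+2 = 107 → write B carry 6
  3×7+6 = 27 → write B carry 1
  A×7+1 = 71 → write 7 carry 4
  remaining carry: 4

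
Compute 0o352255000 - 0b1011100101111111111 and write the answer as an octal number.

0b1011100101111111111 = 0o1345777 in octal.
Subtract column by column in base 8:
  0-7 → 1 (borrow)
  0-7-1 → 0 (borrow)
  0-7-1 → 0 (borrow)
  5-5-1 → 7 (borrow)
  5-4-1 → 0
  2-3 → 7 (borrow)
  2-1-1 → 0
  5-0 → 5
  3-0 → 3

0o350707001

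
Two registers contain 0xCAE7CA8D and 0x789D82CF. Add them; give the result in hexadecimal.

0x143854D5C

Add column by column in base 16, right to left:
  D+F = C carry 1
  8+C+1 = 5 carry 1
  A+2+1 = D
  C+8 = 4 carry 1
  7+D+1 = 5 carry 1
  E+9+1 = 8 carry 1
  A+8+1 = 3 carry 1
  C+7+1 = 4 carry 1
  final carry 1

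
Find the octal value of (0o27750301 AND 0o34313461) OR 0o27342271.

0o27352271

0o27750301 AND 0o34313461 = 0o24310001.
Then OR with 0o27342271.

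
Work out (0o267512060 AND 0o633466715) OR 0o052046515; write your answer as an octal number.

0o273446515

0o267512060 AND 0o633466715 = 0o223402000.
Then OR with 0o052046515.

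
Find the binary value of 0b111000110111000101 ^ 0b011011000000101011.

XOR bit by bit (1 where the bits differ):
  111000110111000101
^ 011011000000101011
= 100011110111101110

0b100011110111101110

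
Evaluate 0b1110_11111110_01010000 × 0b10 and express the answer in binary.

0b111011111110010100000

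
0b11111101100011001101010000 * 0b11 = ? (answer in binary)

Multiply each base-2 digit by 3, carrying:
  0×3 = 0 → write 0
  0×3 = 0 → write 0
  0×3 = 0 → write 0
  0×3 = 0 → write 0
  1×3 = 3 → write 1 carry 1
  0×3+1 = 1 → write 1
  1×3 = 3 → write 1 carry 1
  0×3+1 = 1 → write 1
  1×3 = 3 → write 1 carry 1
  1×3+1 = 4 → write 0 carry 2
  0×3+2 = 2 → write 0 carry 1
  0×3+1 = 1 → write 1
  1×3 = 3 → write 1 carry 1
  1×3+1 = 4 → write 0 carry 2
  0×3+2 = 2 → write 0 carry 1
  0×3+1 = 1 → write 1
  0×3 = 0 → write 0
  1×3 = 3 → write 1 carry 1
  1×3+1 = 4 → write 0 carry 2
  0×3+2 = 2 → write 0 carry 1
  1×3+1 = 4 → write 0 carry 2
  1×3+2 = 5 → write 1 carry 2
  1×3+2 = 5 → write 1 carry 2
  1×3+2 = 5 → write 1 carry 2
  1×3+2 = 5 → write 1 carry 2
  1×3+2 = 5 → write 1 carry 2
  remaining carry: 10

0b1011111000101001100111110000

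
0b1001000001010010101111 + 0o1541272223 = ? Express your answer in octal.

0b1001000001010010101111 = 0o11012257 in octal.
Add column by column in base 8, right to left:
  7+3 = 2 carry 1
  5+2+1 = 0 carry 1
  2+2+1 = 5
  2+2 = 4
  1+7 = 0 carry 1
  0+2+1 = 3
  1+1 = 2
  1+4 = 5
  0+5 = 5
  0+1 = 1

0o1552304502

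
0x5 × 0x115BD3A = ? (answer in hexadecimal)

0x56CB222

Multiply each base-16 digit by 5, carrying:
  A×5 = 50 → write 2 carry 3
  3×5+3 = 18 → write 2 carry 1
  D×5+1 = 66 → write 2 carry 4
  B×5+4 = 59 → write B carry 3
  5×5+3 = 28 → write C carry 1
  1×5+1 = 6 → write 6
  1×5 = 5 → write 5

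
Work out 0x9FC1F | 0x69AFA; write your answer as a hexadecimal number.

OR each hex digit independently (no carries):
  9|6=F, F|9=F, C|A=E, 1|F=F, F|A=F

0xFFEFF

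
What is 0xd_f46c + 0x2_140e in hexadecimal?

0x10087a

Add column by column in base 16, right to left:
  c+e = a carry 1
  6+0+1 = 7
  4+4 = 8
  f+1 = 0 carry 1
  d+2+1 = 0 carry 1
  final carry 1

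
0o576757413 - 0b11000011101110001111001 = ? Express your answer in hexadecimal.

0x59A0292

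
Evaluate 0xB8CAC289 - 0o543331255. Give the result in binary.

0xB8CAC289 = 0b10111000110010101100001010001001 in binary.
0o543331255 = 0b101100011011011001010101101 in binary.
Subtract column by column in base 2:
  1-1 → 0
  0-0 → 0
  0-1 → 1 (borrow)
  1-1-1 → 1 (borrow)
  0-0-1 → 1 (borrow)
  0-1-1 → 0 (borrow)
  0-0-1 → 1 (borrow)
  1-1-1 → 1 (borrow)
  0-0-1 → 1 (borrow)
  1-1-1 → 1 (borrow)
  0-0-1 → 1 (borrow)
  0-0-1 → 1 (borrow)
  0-1-1 → 0 (borrow)
  0-1-1 → 0 (borrow)
  1-0-1 → 0
  1-1 → 0
  0-1 → 1 (borrow)
  1-0-1 → 0
  0-1 → 1 (borrow)
  1-1-1 → 1 (borrow)
  0-0-1 → 1 (borrow)
  0-0-1 → 1 (borrow)
  1-0-1 → 0
  1-1 → 0
  0-1 → 1 (borrow)
  0-0-1 → 1 (borrow)
  0-1-1 → 0 (borrow)
  1-0-1 → 0
  1-0 → 1
  1-0 → 1
  0-0 → 0
  1-0 → 1

0b10110011001111010000111111011100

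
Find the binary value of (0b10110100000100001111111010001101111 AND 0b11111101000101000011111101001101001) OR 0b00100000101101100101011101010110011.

0b10110100101101100111111101011111011

0b10110100000100001111111010001101111 AND 0b11111101000101000011111101001101001 = 0b10110100000100000011111000001101001.
Then OR with 0b00100000101101100101011101010110011.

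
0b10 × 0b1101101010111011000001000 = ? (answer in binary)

0b11011010101110110000010000

Multiply each base-2 digit by 2, carrying:
  0×2 = 0 → write 0
  0×2 = 0 → write 0
  0×2 = 0 → write 0
  1×2 = 2 → write 0 carry 1
  0×2+1 = 1 → write 1
  0×2 = 0 → write 0
  0×2 = 0 → write 0
  0×2 = 0 → write 0
  0×2 = 0 → write 0
  1×2 = 2 → write 0 carry 1
  1×2+1 = 3 → write 1 carry 1
  0×2+1 = 1 → write 1
  1×2 = 2 → write 0 carry 1
  1×2+1 = 3 → write 1 carry 1
  1×2+1 = 3 → write 1 carry 1
  0×2+1 = 1 → write 1
  1×2 = 2 → write 0 carry 1
  0×2+1 = 1 → write 1
  1×2 = 2 → write 0 carry 1
  0×2+1 = 1 → write 1
  1×2 = 2 → write 0 carry 1
  1×2+1 = 3 → write 1 carry 1
  0×2+1 = 1 → write 1
  1×2 = 2 → write 0 carry 1
  1×2+1 = 3 → write 1 carry 1
  remaining carry: 1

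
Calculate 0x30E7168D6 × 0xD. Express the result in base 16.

0x27BBC252DE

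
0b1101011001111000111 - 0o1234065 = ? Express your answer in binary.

0o1234065 = 0b1010011100000110101 in binary.
Subtract column by column in base 2:
  1-1 → 0
  1-0 → 1
  1-1 → 0
  0-0 → 0
  0-1 → 1 (borrow)
  0-1-1 → 0 (borrow)
  1-0-1 → 0
  1-0 → 1
  1-0 → 1
  1-0 → 1
  0-0 → 0
  0-1 → 1 (borrow)
  1-1-1 → 1 (borrow)
  1-1-1 → 1 (borrow)
  0-0-1 → 1 (borrow)
  1-0-1 → 0
  0-1 → 1 (borrow)
  1-0-1 → 0
  1-1 → 0

0b10111101110010010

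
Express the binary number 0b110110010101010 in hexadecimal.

Group the bits into nibbles: 0110 1100 1010 1010 → 6CAA.

0x6CAA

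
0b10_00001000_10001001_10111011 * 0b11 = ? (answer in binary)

0b110000110011001110100110001

Multiply each base-2 digit by 3, carrying:
  1×3 = 3 → write 1 carry 1
  1×3+1 = 4 → write 0 carry 2
  0×3+2 = 2 → write 0 carry 1
  1×3+1 = 4 → write 0 carry 2
  1×3+2 = 5 → write 1 carry 2
  1×3+2 = 5 → write 1 carry 2
  0×3+2 = 2 → write 0 carry 1
  1×3+1 = 4 → write 0 carry 2
  1×3+2 = 5 → write 1 carry 2
  0×3+2 = 2 → write 0 carry 1
  0×3+1 = 1 → write 1
  1×3 = 3 → write 1 carry 1
  0×3+1 = 1 → write 1
  0×3 = 0 → write 0
  0×3 = 0 → write 0
  1×3 = 3 → write 1 carry 1
  0×3+1 = 1 → write 1
  0×3 = 0 → write 0
  0×3 = 0 → write 0
  1×3 = 3 → write 1 carry 1
  0×3+1 = 1 → write 1
  0×3 = 0 → write 0
  0×3 = 0 → write 0
  0×3 = 0 → write 0
  0×3 = 0 → write 0
  1×3 = 3 → write 1 carry 1
  remaining carry: 1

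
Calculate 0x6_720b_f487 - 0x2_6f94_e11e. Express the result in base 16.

Subtract column by column in base 16:
  7-e → 9 (borrow)
  8-1-1 → 6
  4-1 → 3
  f-e → 1
  b-4 → 7
  0-9 → 7 (borrow)
  2-f-1 → 2 (borrow)
  7-6-1 → 0
  6-2 → 4

0x402771369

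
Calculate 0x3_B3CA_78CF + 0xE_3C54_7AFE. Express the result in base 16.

0x11F01EF3CD

Add column by column in base 16, right to left:
  F+E = D carry 1
  C+F+1 = C carry 1
  8+A+1 = 3 carry 1
  7+7+1 = F
  A+4 = E
  C+5 = 1 carry 1
  3+C+1 = 0 carry 1
  B+3+1 = F
  3+E = 1 carry 1
  final carry 1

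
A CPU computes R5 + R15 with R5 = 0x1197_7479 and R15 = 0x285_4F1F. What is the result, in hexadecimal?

0x141CC398

Add column by column in base 16, right to left:
  9+F = 8 carry 1
  7+1+1 = 9
  4+F = 3 carry 1
  7+4+1 = C
  7+5 = C
  9+8 = 1 carry 1
  1+2+1 = 4
  1+0 = 1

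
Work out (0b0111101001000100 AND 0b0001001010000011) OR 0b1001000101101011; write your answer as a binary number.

0b1001001101101011

0b0111101001000100 AND 0b0001001010000011 = 0b0001001000000000.
Then OR with 0b1001000101101011.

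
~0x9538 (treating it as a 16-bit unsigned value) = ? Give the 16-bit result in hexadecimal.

0x6AC7

Each hex digit d becomes F−d:
  9→6, 5→A, 3→C, 8→7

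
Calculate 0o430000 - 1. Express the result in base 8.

The trailing 4 digits are 0, so subtracting 1 borrows through: they become 7 and the next digit up decrements.

0o427777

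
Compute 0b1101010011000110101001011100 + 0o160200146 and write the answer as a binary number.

0b1111000011010110101011000010

0o160200146 = 0b1110000010000000001100110 in binary.
Add column by column in base 2, right to left:
  0+0 = 0
  0+1 = 1
  1+1 = 0 carry 1
  1+0+1 = 0 carry 1
  1+0+1 = 0 carry 1
  0+1+1 = 0 carry 1
  1+1+1 = 1 carry 1
  0+0+1 = 1
  0+0 = 0
  1+0 = 1
  0+0 = 0
  1+0 = 1
  0+0 = 0
  1+0 = 1
  1+0 = 1
  0+0 = 0
  0+1 = 1
  0+0 = 0
  1+0 = 1
  1+0 = 1
  0+0 = 0
  0+0 = 0
  1+1 = 0 carry 1
  0+1+1 = 0 carry 1
  1+1+1 = 1 carry 1
  0+0+1 = 1
  1+0 = 1
  1+0 = 1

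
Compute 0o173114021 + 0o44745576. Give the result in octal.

0o240061617

Add column by column in base 8, right to left:
  1+6 = 7
  2+7 = 1 carry 1
  0+5+1 = 6
  4+5 = 1 carry 1
  1+4+1 = 6
  1+7 = 0 carry 1
  3+4+1 = 0 carry 1
  7+4+1 = 4 carry 1
  1+0+1 = 2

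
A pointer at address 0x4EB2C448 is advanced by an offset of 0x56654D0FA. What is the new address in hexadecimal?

0x5B5079542

Add column by column in base 16, right to left:
  8+A = 2 carry 1
  4+F+1 = 4 carry 1
  4+0+1 = 5
  C+D = 9 carry 1
  2+4+1 = 7
  B+5 = 0 carry 1
  E+6+1 = 5 carry 1
  4+6+1 = B
  0+5 = 5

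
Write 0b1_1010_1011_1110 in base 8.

Group the bits in threes: 001 101 010 111 110 → 15276.

0o15276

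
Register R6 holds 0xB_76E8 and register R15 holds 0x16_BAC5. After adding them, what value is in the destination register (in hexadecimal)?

Add column by column in base 16, right to left:
  8+5 = D
  E+C = A carry 1
  6+A+1 = 1 carry 1
  7+B+1 = 3 carry 1
  B+6+1 = 2 carry 1
  0+1+1 = 2

0x2231AD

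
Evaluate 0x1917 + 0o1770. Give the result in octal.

0x1917 = 0o14427 in octal.
Add column by column in base 8, right to left:
  7+0 = 7
  2+7 = 1 carry 1
  4+7+1 = 4 carry 1
  4+1+1 = 6
  1+0 = 1

0o16417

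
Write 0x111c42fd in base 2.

0b10001000111000100001011111101

Expand each hex digit to 4 bits: 1=0001 1=0001 1=0001 c=1100 4=0100 2=0010 f=1111 d=1101.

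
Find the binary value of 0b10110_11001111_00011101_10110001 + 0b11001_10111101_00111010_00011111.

Add column by column in base 2, right to left:
  1+1 = 0 carry 1
  0+1+1 = 0 carry 1
  0+1+1 = 0 carry 1
  0+1+1 = 0 carry 1
  1+1+1 = 1 carry 1
  1+0+1 = 0 carry 1
  0+0+1 = 1
  1+0 = 1
  1+0 = 1
  0+1 = 1
  1+0 = 1
  1+1 = 0 carry 1
  1+1+1 = 1 carry 1
  0+1+1 = 0 carry 1
  0+0+1 = 1
  0+0 = 0
  1+1 = 0 carry 1
  1+0+1 = 0 carry 1
  1+1+1 = 1 carry 1
  1+1+1 = 1 carry 1
  0+1+1 = 0 carry 1
  0+1+1 = 0 carry 1
  1+0+1 = 0 carry 1
  1+1+1 = 1 carry 1
  0+1+1 = 0 carry 1
  1+0+1 = 0 carry 1
  1+0+1 = 0 carry 1
  0+1+1 = 0 carry 1
  1+1+1 = 1 carry 1
  final carry 1

0b110000100011000101011111010000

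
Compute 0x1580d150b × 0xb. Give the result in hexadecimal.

Multiply each base-16 digit by 11, carrying:
  b×11 = 121 → write 9 carry 7
  0×11+7 = 7 → write 7
  5×11 = 55 → write 7 carry 3
  1×11+3 = 14 → write e
  d×11 = 143 → write f carry 8
  0×11+8 = 8 → write 8
  8×11 = 88 → write 8 carry 5
  5×11+5 = 60 → write c carry 3
  1×11+3 = 14 → write e

0xec88fe779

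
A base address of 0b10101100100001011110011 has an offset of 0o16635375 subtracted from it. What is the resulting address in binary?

0b110110000011111110110

0o16635375 = 0b1110110011101011111101 in binary.
Subtract column by column in base 2:
  1-1 → 0
  1-0 → 1
  0-1 → 1 (borrow)
  0-1-1 → 0 (borrow)
  1-1-1 → 1 (borrow)
  1-1-1 → 1 (borrow)
  1-1-1 → 1 (borrow)
  1-1-1 → 1 (borrow)
  0-0-1 → 1 (borrow)
  1-1-1 → 1 (borrow)
  0-0-1 → 1 (borrow)
  0-1-1 → 0 (borrow)
  0-1-1 → 0 (borrow)
  0-1-1 → 0 (borrow)
  1-0-1 → 0
  0-0 → 0
  0-1 → 1 (borrow)
  1-1-1 → 1 (borrow)
  1-0-1 → 0
  0-1 → 1 (borrow)
  1-1-1 → 1 (borrow)
  0-1-1 → 0 (borrow)
  1-0-1 → 0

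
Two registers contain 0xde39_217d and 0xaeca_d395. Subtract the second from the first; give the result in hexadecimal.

Subtract column by column in base 16:
  d-5 → 8
  7-9 → e (borrow)
  1-3-1 → d (borrow)
  2-d-1 → 4 (borrow)
  9-a-1 → e (borrow)
  3-c-1 → 6 (borrow)
  e-e-1 → f (borrow)
  d-a-1 → 2

0x2f6e4de8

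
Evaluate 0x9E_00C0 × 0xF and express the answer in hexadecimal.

0x9420B40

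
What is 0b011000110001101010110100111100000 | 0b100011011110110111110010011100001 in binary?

0b111011111111111111110110111100001

OR bit by bit (1 where either bit is 1):
  011000110001101010110100111100000
| 100011011110110111110010011100001
= 111011111111111111110110111100001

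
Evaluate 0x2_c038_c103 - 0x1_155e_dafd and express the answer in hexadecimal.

Subtract column by column in base 16:
  3-d → 6 (borrow)
  0-f-1 → 0 (borrow)
  1-a-1 → 6 (borrow)
  c-d-1 → e (borrow)
  8-e-1 → 9 (borrow)
  3-5-1 → d (borrow)
  0-5-1 → a (borrow)
  c-1-1 → a
  2-1 → 1

0x1aad9e606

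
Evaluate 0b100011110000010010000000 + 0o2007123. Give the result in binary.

0b100101110001001011010011

0o2007123 = 0b10000000111001010011 in binary.
Add column by column in base 2, right to left:
  0+1 = 1
  0+1 = 1
  0+0 = 0
  0+0 = 0
  0+1 = 1
  0+0 = 0
  0+1 = 1
  1+0 = 1
  0+0 = 0
  0+1 = 1
  1+1 = 0 carry 1
  0+1+1 = 0 carry 1
  0+0+1 = 1
  0+0 = 0
  0+0 = 0
  0+0 = 0
  1+0 = 1
  1+0 = 1
  1+0 = 1
  1+1 = 0 carry 1
  0+0+1 = 1
  0+0 = 0
  0+0 = 0
  1+0 = 1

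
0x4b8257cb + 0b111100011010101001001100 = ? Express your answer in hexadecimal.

0x4c740217

0b111100011010101001001100 = 0xf1aa4c in hexadecimal.
Add column by column in base 16, right to left:
  b+c = 7 carry 1
  c+4+1 = 1 carry 1
  7+a+1 = 2 carry 1
  5+a+1 = 0 carry 1
  2+1+1 = 4
  8+f = 7 carry 1
  b+0+1 = c
  4+0 = 4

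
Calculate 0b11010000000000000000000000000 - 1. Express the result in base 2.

The trailing 25 digits are 0, so subtracting 1 borrows through: they become 1 and the next digit up decrements.

0b11001111111111111111111111111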